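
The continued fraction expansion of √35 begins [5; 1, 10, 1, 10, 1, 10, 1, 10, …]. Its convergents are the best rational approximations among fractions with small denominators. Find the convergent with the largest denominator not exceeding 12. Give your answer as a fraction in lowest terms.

71/12

a_0 = 5: 5/1  (≤ bound)
a_1 = 1: 6/1  (≤ bound)
a_2 = 10: 65/11  (≤ bound)
a_3 = 1: 71/12  (≤ bound)
a_4 = 10: 775/131  (> 12, stop)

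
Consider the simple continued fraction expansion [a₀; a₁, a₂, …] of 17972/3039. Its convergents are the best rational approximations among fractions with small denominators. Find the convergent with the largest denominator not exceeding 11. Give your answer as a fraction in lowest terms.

65/11

a_0 = 5: 5/1  (≤ bound)
a_1 = 1: 6/1  (≤ bound)
a_2 = 10: 65/11  (≤ bound)
a_3 = 1: 71/12  (> 11, stop)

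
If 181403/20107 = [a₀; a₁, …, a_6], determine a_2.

1

181403 ÷ 20107 → quotient 9, remainder 440
20107 ÷ 440 → quotient 45, remainder 307
440 ÷ 307 → quotient 1, remainder 133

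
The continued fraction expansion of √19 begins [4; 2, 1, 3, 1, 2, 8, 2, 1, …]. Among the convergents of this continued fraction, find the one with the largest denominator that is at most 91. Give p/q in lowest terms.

170/39

a_0 = 4: 4/1  (≤ bound)
a_1 = 2: 9/2  (≤ bound)
a_2 = 1: 13/3  (≤ bound)
a_3 = 3: 48/11  (≤ bound)
a_4 = 1: 61/14  (≤ bound)
a_5 = 2: 170/39  (≤ bound)
a_6 = 8: 1421/326  (> 91, stop)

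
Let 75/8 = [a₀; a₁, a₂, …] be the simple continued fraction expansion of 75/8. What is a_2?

1

75 = 9·8 + 3, so a_0 = 9
8 = 2·3 + 2, so a_1 = 2
3 = 1·2 + 1, so a_2 = 1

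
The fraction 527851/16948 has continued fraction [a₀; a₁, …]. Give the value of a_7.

Repeatedly divide and take the remainder:
527851 = 31·16948 + 2463, so a_0 = 31
16948 = 6·2463 + 2170, so a_1 = 6
2463 = 1·2170 + 293, so a_2 = 1
2170 = 7·293 + 119, so a_3 = 7
293 = 2·119 + 55, so a_4 = 2
119 = 2·55 + 9, so a_5 = 2
55 = 6·9 + 1, so a_6 = 6
9 = 9·1 + 0, so a_7 = 9

9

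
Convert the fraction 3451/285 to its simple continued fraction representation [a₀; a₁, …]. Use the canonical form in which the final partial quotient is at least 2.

[12; 9, 5, 6]

⌊3451/285⌋ = 12, remainder 31
⌊285/31⌋ = 9, remainder 6
⌊31/6⌋ = 5, remainder 1
⌊6/1⌋ = 6, remainder 0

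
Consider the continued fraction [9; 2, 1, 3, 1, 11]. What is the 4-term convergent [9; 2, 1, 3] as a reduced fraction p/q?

103/11

Build up convergents one term at a time:
a_0 = 9: 9/1
a_1 = 2: 19/2
a_2 = 1: 28/3
a_3 = 3: 103/11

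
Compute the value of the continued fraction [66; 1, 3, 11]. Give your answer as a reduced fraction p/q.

3004/45

Build up convergents one term at a time:
a_0 = 66: 66/1
a_1 = 1: 67/1
a_2 = 3: 267/4
a_3 = 11: 3004/45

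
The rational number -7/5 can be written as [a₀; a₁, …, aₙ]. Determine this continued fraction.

[-2; 1, 1, 2]

⌊-7/5⌋ = -2, remainder 3
⌊5/3⌋ = 1, remainder 2
⌊3/2⌋ = 1, remainder 1
⌊2/1⌋ = 2, remainder 0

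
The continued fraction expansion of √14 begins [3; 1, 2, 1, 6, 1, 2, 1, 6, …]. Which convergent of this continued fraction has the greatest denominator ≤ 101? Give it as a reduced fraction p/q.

a_0 = 3: 3/1  (≤ bound)
a_1 = 1: 4/1  (≤ bound)
a_2 = 2: 11/3  (≤ bound)
a_3 = 1: 15/4  (≤ bound)
a_4 = 6: 101/27  (≤ bound)
a_5 = 1: 116/31  (≤ bound)
a_6 = 2: 333/89  (≤ bound)
a_7 = 1: 449/120  (> 101, stop)

333/89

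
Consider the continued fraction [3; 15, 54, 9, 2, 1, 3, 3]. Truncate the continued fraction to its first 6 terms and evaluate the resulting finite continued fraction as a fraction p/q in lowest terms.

69774/22753

Start with 1.
2 + 1/(1/1) = 2 + 1/1 = 3/1
9 + 1/(3/1) = 9 + 1/3 = 28/3
54 + 1/(28/3) = 54 + 3/28 = 1515/28
15 + 1/(1515/28) = 15 + 28/1515 = 22753/1515
3 + 1/(22753/1515) = 3 + 1515/22753 = 69774/22753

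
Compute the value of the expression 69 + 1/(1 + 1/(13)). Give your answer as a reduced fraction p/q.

979/14

Start with 13.
1 + 1/(13/1) = 1 + 1/13 = 14/13
69 + 1/(14/13) = 69 + 13/14 = 979/14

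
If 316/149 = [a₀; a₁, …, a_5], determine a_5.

Apply division with remainder until the remainder is 0:
⌊316/149⌋ = 2, remainder 18
⌊149/18⌋ = 8, remainder 5
⌊18/5⌋ = 3, remainder 3
⌊5/3⌋ = 1, remainder 2
⌊3/2⌋ = 1, remainder 1
⌊2/1⌋ = 2, remainder 0

2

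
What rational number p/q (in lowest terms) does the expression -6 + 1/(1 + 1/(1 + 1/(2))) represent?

-27/5

Compute successive convergents:
a_0 = -6: -6/1
a_1 = 1: -5/1
a_2 = 1: -11/2
a_3 = 2: -27/5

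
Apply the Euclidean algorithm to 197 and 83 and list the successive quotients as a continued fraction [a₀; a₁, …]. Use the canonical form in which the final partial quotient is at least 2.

197 ÷ 83 → quotient 2, remainder 31
83 ÷ 31 → quotient 2, remainder 21
31 ÷ 21 → quotient 1, remainder 10
21 ÷ 10 → quotient 2, remainder 1
10 ÷ 1 → quotient 10, remainder 0

[2; 2, 1, 2, 10]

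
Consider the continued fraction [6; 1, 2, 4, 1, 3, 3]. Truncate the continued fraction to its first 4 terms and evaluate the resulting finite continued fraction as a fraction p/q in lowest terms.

a_0 = 6: 6/1
a_1 = 1: 7/1
a_2 = 2: 20/3
a_3 = 4: 87/13

87/13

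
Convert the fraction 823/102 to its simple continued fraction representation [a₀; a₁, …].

Repeatedly divide and take the remainder:
823 ÷ 102 → quotient 8, remainder 7
102 ÷ 7 → quotient 14, remainder 4
7 ÷ 4 → quotient 1, remainder 3
4 ÷ 3 → quotient 1, remainder 1
3 ÷ 1 → quotient 3, remainder 0

[8; 14, 1, 1, 3]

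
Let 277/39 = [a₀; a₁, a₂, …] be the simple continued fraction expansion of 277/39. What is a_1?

Apply division with remainder until the remainder is 0:
⌊277/39⌋ = 7, remainder 4
⌊39/4⌋ = 9, remainder 3

9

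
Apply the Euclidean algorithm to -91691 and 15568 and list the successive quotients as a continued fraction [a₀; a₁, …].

[-6; 9, 14, 1, 13, 2, 1, 2]

Repeatedly divide and take the remainder:
⌊-91691/15568⌋ = -6, remainder 1717
⌊15568/1717⌋ = 9, remainder 115
⌊1717/115⌋ = 14, remainder 107
⌊115/107⌋ = 1, remainder 8
⌊107/8⌋ = 13, remainder 3
⌊8/3⌋ = 2, remainder 2
⌊3/2⌋ = 1, remainder 1
⌊2/1⌋ = 2, remainder 0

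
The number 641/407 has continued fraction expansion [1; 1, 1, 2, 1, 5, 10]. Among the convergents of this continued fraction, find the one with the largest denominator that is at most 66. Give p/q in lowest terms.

63/40

List convergents until the denominator exceeds the bound:
a_0 = 1: 1/1  (≤ bound)
a_1 = 1: 2/1  (≤ bound)
a_2 = 1: 3/2  (≤ bound)
a_3 = 2: 8/5  (≤ bound)
a_4 = 1: 11/7  (≤ bound)
a_5 = 5: 63/40  (≤ bound)
a_6 = 10: 641/407  (> 66, stop)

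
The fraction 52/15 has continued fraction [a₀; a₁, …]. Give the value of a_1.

2

⌊52/15⌋ = 3, remainder 7
⌊15/7⌋ = 2, remainder 1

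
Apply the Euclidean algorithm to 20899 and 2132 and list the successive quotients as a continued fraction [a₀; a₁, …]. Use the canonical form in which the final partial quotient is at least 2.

Apply division with remainder until the remainder is 0:
20899 ÷ 2132 → quotient 9, remainder 1711
2132 ÷ 1711 → quotient 1, remainder 421
1711 ÷ 421 → quotient 4, remainder 27
421 ÷ 27 → quotient 15, remainder 16
27 ÷ 16 → quotient 1, remainder 11
16 ÷ 11 → quotient 1, remainder 5
11 ÷ 5 → quotient 2, remainder 1
5 ÷ 1 → quotient 5, remainder 0

[9; 1, 4, 15, 1, 1, 2, 5]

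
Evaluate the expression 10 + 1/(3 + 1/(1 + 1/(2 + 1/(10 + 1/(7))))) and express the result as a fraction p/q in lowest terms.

8310/809

Use the convergent recurrence hₖ = aₖ·hₖ₋₁ + hₖ₋₂ (and likewise for the denominators kₖ):
a_0 = 10: 10/1
a_1 = 3: 31/3
a_2 = 1: 41/4
a_3 = 2: 113/11
a_4 = 10: 1171/114
a_5 = 7: 8310/809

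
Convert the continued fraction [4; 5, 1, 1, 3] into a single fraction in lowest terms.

Start with 3.
1 + 1/(3/1) = 1 + 1/3 = 4/3
1 + 1/(4/3) = 1 + 3/4 = 7/4
5 + 1/(7/4) = 5 + 4/7 = 39/7
4 + 1/(39/7) = 4 + 7/39 = 163/39

163/39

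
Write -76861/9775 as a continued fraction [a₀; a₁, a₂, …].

[-8; 7, 3, 3, 44, 3]

-76861 ÷ 9775 → quotient -8, remainder 1339
9775 ÷ 1339 → quotient 7, remainder 402
1339 ÷ 402 → quotient 3, remainder 133
402 ÷ 133 → quotient 3, remainder 3
133 ÷ 3 → quotient 44, remainder 1
3 ÷ 1 → quotient 3, remainder 0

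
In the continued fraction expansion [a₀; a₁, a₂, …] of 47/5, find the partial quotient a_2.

2

47 ÷ 5 → quotient 9, remainder 2
5 ÷ 2 → quotient 2, remainder 1
2 ÷ 1 → quotient 2, remainder 0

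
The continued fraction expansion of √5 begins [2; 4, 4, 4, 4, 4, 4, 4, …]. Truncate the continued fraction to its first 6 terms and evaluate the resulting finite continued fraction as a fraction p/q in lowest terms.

a_0 = 2: 2/1
a_1 = 4: 9/4
a_2 = 4: 38/17
a_3 = 4: 161/72
a_4 = 4: 682/305
a_5 = 4: 2889/1292

2889/1292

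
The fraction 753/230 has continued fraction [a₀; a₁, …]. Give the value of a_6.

Apply division with remainder until the remainder is 0:
753 = 3·230 + 63, so a_0 = 3
230 = 3·63 + 41, so a_1 = 3
63 = 1·41 + 22, so a_2 = 1
41 = 1·22 + 19, so a_3 = 1
22 = 1·19 + 3, so a_4 = 1
19 = 6·3 + 1, so a_5 = 6
3 = 3·1 + 0, so a_6 = 3

3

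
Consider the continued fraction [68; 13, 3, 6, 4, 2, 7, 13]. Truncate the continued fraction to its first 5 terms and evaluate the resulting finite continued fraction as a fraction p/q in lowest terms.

71615/1052

a_0 = 68: 68/1
a_1 = 13: 885/13
a_2 = 3: 2723/40
a_3 = 6: 17223/253
a_4 = 4: 71615/1052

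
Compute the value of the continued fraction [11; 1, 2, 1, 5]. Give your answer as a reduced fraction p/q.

Build up convergents one term at a time:
a_0 = 11: 11/1
a_1 = 1: 12/1
a_2 = 2: 35/3
a_3 = 1: 47/4
a_4 = 5: 270/23

270/23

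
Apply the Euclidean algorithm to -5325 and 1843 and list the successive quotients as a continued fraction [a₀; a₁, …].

-5325 = -3·1843 + 204, so a_0 = -3
1843 = 9·204 + 7, so a_1 = 9
204 = 29·7 + 1, so a_2 = 29
7 = 7·1 + 0, so a_3 = 7

[-3; 9, 29, 7]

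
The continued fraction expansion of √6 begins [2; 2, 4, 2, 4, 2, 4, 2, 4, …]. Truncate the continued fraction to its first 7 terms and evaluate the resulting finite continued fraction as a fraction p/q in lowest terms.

2158/881

Start with 4.
2 + 1/(4/1) = 2 + 1/4 = 9/4
4 + 1/(9/4) = 4 + 4/9 = 40/9
2 + 1/(40/9) = 2 + 9/40 = 89/40
4 + 1/(89/40) = 4 + 40/89 = 396/89
2 + 1/(396/89) = 2 + 89/396 = 881/396
2 + 1/(881/396) = 2 + 396/881 = 2158/881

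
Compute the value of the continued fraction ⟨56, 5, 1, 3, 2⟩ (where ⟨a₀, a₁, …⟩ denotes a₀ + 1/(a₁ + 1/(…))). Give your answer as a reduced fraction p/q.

a_0 = 56: 56/1
a_1 = 5: 281/5
a_2 = 1: 337/6
a_3 = 3: 1292/23
a_4 = 2: 2921/52

2921/52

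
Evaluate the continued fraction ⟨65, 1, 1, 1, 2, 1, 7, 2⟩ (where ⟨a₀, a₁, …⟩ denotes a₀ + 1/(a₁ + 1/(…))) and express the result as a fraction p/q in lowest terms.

Build up convergents one term at a time:
a_0 = 65: 65/1
a_1 = 1: 66/1
a_2 = 1: 131/2
a_3 = 1: 197/3
a_4 = 2: 525/8
a_5 = 1: 722/11
a_6 = 7: 5579/85
a_7 = 2: 11880/181

11880/181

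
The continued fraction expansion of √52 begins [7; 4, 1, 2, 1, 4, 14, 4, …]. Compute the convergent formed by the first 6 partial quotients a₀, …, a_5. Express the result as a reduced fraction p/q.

649/90

Collapse the nested fraction from the inside out:
Start with 4.
1 + 1/(4/1) = 1 + 1/4 = 5/4
2 + 1/(5/4) = 2 + 4/5 = 14/5
1 + 1/(14/5) = 1 + 5/14 = 19/14
4 + 1/(19/14) = 4 + 14/19 = 90/19
7 + 1/(90/19) = 7 + 19/90 = 649/90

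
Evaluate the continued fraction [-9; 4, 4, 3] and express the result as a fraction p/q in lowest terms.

a_0 = -9: -9/1
a_1 = 4: -35/4
a_2 = 4: -149/17
a_3 = 3: -482/55

-482/55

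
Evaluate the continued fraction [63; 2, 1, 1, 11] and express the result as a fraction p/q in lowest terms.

Start with 11.
1 + 1/(11/1) = 1 + 1/11 = 12/11
1 + 1/(12/11) = 1 + 11/12 = 23/12
2 + 1/(23/12) = 2 + 12/23 = 58/23
63 + 1/(58/23) = 63 + 23/58 = 3677/58

3677/58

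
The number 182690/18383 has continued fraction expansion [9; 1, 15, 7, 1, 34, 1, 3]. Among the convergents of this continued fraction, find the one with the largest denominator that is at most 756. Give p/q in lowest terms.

1282/129

List convergents until the denominator exceeds the bound:
a_0 = 9: 9/1  (≤ bound)
a_1 = 1: 10/1  (≤ bound)
a_2 = 15: 159/16  (≤ bound)
a_3 = 7: 1123/113  (≤ bound)
a_4 = 1: 1282/129  (≤ bound)
a_5 = 34: 44711/4499  (> 756, stop)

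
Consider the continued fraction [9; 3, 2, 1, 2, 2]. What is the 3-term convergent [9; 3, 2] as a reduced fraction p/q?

Start with 2.
3 + 1/(2/1) = 3 + 1/2 = 7/2
9 + 1/(7/2) = 9 + 2/7 = 65/7

65/7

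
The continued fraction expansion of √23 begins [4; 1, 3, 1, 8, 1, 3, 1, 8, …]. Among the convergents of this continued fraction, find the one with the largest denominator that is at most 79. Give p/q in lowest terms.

a_0 = 4: 4/1  (≤ bound)
a_1 = 1: 5/1  (≤ bound)
a_2 = 3: 19/4  (≤ bound)
a_3 = 1: 24/5  (≤ bound)
a_4 = 8: 211/44  (≤ bound)
a_5 = 1: 235/49  (≤ bound)
a_6 = 3: 916/191  (> 79, stop)

235/49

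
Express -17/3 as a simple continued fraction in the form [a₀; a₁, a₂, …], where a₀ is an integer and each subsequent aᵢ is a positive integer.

-17 = -6·3 + 1, so a_0 = -6
3 = 3·1 + 0, so a_1 = 3

[-6; 3]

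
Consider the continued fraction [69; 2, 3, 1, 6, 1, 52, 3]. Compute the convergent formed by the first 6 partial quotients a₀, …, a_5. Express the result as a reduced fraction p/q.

Use the convergent recurrence hₖ = aₖ·hₖ₋₁ + hₖ₋₂ (and likewise for the denominators kₖ):
a_0 = 69: 69/1
a_1 = 2: 139/2
a_2 = 3: 486/7
a_3 = 1: 625/9
a_4 = 6: 4236/61
a_5 = 1: 4861/70

4861/70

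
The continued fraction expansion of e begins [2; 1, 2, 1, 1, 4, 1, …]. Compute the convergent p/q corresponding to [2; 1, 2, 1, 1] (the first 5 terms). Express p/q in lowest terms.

Work from the innermost term outward:
Start with 1.
1 + 1/(1/1) = 1 + 1/1 = 2/1
2 + 1/(2/1) = 2 + 1/2 = 5/2
1 + 1/(5/2) = 1 + 2/5 = 7/5
2 + 1/(7/5) = 2 + 5/7 = 19/7

19/7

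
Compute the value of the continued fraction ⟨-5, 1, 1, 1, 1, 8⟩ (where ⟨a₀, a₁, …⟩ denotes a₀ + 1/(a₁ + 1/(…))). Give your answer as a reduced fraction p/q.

Use the convergent recurrence hₖ = aₖ·hₖ₋₁ + hₖ₋₂ (and likewise for the denominators kₖ):
a_0 = -5: -5/1
a_1 = 1: -4/1
a_2 = 1: -9/2
a_3 = 1: -13/3
a_4 = 1: -22/5
a_5 = 8: -189/43

-189/43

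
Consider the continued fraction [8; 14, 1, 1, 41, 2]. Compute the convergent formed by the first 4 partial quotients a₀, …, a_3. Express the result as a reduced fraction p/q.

a_0 = 8: 8/1
a_1 = 14: 113/14
a_2 = 1: 121/15
a_3 = 1: 234/29

234/29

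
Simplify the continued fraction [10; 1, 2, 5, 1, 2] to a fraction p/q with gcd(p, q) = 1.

Starting at the tail and folding back:
Start with 2.
1 + 1/(2/1) = 1 + 1/2 = 3/2
5 + 1/(3/2) = 5 + 2/3 = 17/3
2 + 1/(17/3) = 2 + 3/17 = 37/17
1 + 1/(37/17) = 1 + 17/37 = 54/37
10 + 1/(54/37) = 10 + 37/54 = 577/54

577/54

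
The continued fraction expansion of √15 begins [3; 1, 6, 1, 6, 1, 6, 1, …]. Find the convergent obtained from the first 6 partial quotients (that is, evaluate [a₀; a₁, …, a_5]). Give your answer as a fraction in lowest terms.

244/63

Start with 1.
6 + 1/(1/1) = 6 + 1/1 = 7/1
1 + 1/(7/1) = 1 + 1/7 = 8/7
6 + 1/(8/7) = 6 + 7/8 = 55/8
1 + 1/(55/8) = 1 + 8/55 = 63/55
3 + 1/(63/55) = 3 + 55/63 = 244/63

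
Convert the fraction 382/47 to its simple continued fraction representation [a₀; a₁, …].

382 = 8·47 + 6, so a_0 = 8
47 = 7·6 + 5, so a_1 = 7
6 = 1·5 + 1, so a_2 = 1
5 = 5·1 + 0, so a_3 = 5

[8; 7, 1, 5]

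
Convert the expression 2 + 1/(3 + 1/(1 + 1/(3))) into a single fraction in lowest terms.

34/15

Starting at the tail and folding back:
Start with 3.
1 + 1/(3/1) = 1 + 1/3 = 4/3
3 + 1/(4/3) = 3 + 3/4 = 15/4
2 + 1/(15/4) = 2 + 4/15 = 34/15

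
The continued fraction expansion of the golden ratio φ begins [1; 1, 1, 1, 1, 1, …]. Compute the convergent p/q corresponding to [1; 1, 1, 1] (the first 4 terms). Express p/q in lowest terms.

Start with 1.
1 + 1/(1/1) = 1 + 1/1 = 2/1
1 + 1/(2/1) = 1 + 1/2 = 3/2
1 + 1/(3/2) = 1 + 2/3 = 5/3

5/3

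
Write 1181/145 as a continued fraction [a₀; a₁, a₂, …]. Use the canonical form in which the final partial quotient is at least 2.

[8; 6, 1, 9, 2]

1181 = 8·145 + 21, so a_0 = 8
145 = 6·21 + 19, so a_1 = 6
21 = 1·19 + 2, so a_2 = 1
19 = 9·2 + 1, so a_3 = 9
2 = 2·1 + 0, so a_4 = 2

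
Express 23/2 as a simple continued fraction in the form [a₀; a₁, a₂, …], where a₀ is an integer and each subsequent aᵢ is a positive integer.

⌊23/2⌋ = 11, remainder 1
⌊2/1⌋ = 2, remainder 0

[11; 2]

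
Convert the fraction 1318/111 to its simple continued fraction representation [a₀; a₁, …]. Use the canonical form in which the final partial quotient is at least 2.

Apply division with remainder until the remainder is 0:
1318 = 11·111 + 97, so a_0 = 11
111 = 1·97 + 14, so a_1 = 1
97 = 6·14 + 13, so a_2 = 6
14 = 1·13 + 1, so a_3 = 1
13 = 13·1 + 0, so a_4 = 13

[11; 1, 6, 1, 13]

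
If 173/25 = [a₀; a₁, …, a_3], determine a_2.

Run the Euclidean algorithm, recording each quotient:
⌊173/25⌋ = 6, remainder 23
⌊25/23⌋ = 1, remainder 2
⌊23/2⌋ = 11, remainder 1

11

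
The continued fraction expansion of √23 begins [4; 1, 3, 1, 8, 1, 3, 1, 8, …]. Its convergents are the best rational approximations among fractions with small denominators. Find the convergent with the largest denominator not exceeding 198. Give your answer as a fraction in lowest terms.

916/191

List convergents until the denominator exceeds the bound:
a_0 = 4: 4/1  (≤ bound)
a_1 = 1: 5/1  (≤ bound)
a_2 = 3: 19/4  (≤ bound)
a_3 = 1: 24/5  (≤ bound)
a_4 = 8: 211/44  (≤ bound)
a_5 = 1: 235/49  (≤ bound)
a_6 = 3: 916/191  (≤ bound)
a_7 = 1: 1151/240  (> 198, stop)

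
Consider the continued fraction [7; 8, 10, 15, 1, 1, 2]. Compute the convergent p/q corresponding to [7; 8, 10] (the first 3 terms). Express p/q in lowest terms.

Build up convergents one term at a time:
a_0 = 7: 7/1
a_1 = 8: 57/8
a_2 = 10: 577/81

577/81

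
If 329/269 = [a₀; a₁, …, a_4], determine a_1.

4

329 = 1·269 + 60, so a_0 = 1
269 = 4·60 + 29, so a_1 = 4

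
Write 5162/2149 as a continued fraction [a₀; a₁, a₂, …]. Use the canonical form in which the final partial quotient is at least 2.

[2; 2, 2, 19, 7, 3]

5162 = 2·2149 + 864, so a_0 = 2
2149 = 2·864 + 421, so a_1 = 2
864 = 2·421 + 22, so a_2 = 2
421 = 19·22 + 3, so a_3 = 19
22 = 7·3 + 1, so a_4 = 7
3 = 3·1 + 0, so a_5 = 3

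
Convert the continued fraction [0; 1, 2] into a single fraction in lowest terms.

a_0 = 0: 0/1
a_1 = 1: 1/1
a_2 = 2: 2/3

2/3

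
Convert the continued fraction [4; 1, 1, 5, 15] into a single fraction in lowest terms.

Work from the innermost term outward:
Start with 15.
5 + 1/(15/1) = 5 + 1/15 = 76/15
1 + 1/(76/15) = 1 + 15/76 = 91/76
1 + 1/(91/76) = 1 + 76/91 = 167/91
4 + 1/(167/91) = 4 + 91/167 = 759/167

759/167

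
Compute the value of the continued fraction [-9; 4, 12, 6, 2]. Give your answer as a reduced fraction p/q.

-5647/645

Work from the innermost term outward:
Start with 2.
6 + 1/(2/1) = 6 + 1/2 = 13/2
12 + 1/(13/2) = 12 + 2/13 = 158/13
4 + 1/(158/13) = 4 + 13/158 = 645/158
-9 + 1/(645/158) = -9 + 158/645 = -5647/645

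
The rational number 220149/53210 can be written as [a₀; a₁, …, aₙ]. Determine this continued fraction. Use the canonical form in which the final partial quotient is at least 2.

[4; 7, 3, 1, 1, 3, 24, 12]

⌊220149/53210⌋ = 4, remainder 7309
⌊53210/7309⌋ = 7, remainder 2047
⌊7309/2047⌋ = 3, remainder 1168
⌊2047/1168⌋ = 1, remainder 879
⌊1168/879⌋ = 1, remainder 289
⌊879/289⌋ = 3, remainder 12
⌊289/12⌋ = 24, remainder 1
⌊12/1⌋ = 12, remainder 0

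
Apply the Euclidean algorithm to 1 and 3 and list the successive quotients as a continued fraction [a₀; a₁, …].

[0; 3]

⌊1/3⌋ = 0, remainder 1
⌊3/1⌋ = 3, remainder 0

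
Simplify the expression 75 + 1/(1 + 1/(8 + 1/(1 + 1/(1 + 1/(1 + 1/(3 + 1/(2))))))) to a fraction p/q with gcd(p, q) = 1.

18291/241

a_0 = 75: 75/1
a_1 = 1: 76/1
a_2 = 8: 683/9
a_3 = 1: 759/10
a_4 = 1: 1442/19
a_5 = 1: 2201/29
a_6 = 3: 8045/106
a_7 = 2: 18291/241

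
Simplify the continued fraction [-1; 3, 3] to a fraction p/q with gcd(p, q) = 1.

Compute successive convergents:
a_0 = -1: -1/1
a_1 = 3: -2/3
a_2 = 3: -7/10

-7/10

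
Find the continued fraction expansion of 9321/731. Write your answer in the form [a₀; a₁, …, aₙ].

[12; 1, 3, 60, 1, 2]

9321 = 12·731 + 549, so a_0 = 12
731 = 1·549 + 182, so a_1 = 1
549 = 3·182 + 3, so a_2 = 3
182 = 60·3 + 2, so a_3 = 60
3 = 1·2 + 1, so a_4 = 1
2 = 2·1 + 0, so a_5 = 2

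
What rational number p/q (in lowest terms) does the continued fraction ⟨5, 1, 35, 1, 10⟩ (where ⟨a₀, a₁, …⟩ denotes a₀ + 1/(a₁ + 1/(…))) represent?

a_0 = 5: 5/1
a_1 = 1: 6/1
a_2 = 35: 215/36
a_3 = 1: 221/37
a_4 = 10: 2425/406

2425/406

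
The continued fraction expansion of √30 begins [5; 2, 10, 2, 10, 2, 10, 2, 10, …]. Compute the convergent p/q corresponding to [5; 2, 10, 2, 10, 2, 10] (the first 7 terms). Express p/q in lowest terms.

Start with 10.
2 + 1/(10/1) = 2 + 1/10 = 21/10
10 + 1/(21/10) = 10 + 10/21 = 220/21
2 + 1/(220/21) = 2 + 21/220 = 461/220
10 + 1/(461/220) = 10 + 220/461 = 4830/461
2 + 1/(4830/461) = 2 + 461/4830 = 10121/4830
5 + 1/(10121/4830) = 5 + 4830/10121 = 55435/10121

55435/10121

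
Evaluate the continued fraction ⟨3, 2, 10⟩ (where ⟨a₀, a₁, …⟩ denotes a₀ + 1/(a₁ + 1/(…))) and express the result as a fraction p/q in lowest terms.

Build up convergents one term at a time:
a_0 = 3: 3/1
a_1 = 2: 7/2
a_2 = 10: 73/21

73/21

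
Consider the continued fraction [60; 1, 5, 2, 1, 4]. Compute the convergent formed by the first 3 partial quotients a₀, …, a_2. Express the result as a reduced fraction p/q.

365/6

Starting at the tail and folding back:
Start with 5.
1 + 1/(5/1) = 1 + 1/5 = 6/5
60 + 1/(6/5) = 60 + 5/6 = 365/6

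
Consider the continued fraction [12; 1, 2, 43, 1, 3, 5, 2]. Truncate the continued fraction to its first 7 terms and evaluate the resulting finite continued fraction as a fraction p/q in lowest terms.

35195/2778

Start with 5.
3 + 1/(5/1) = 3 + 1/5 = 16/5
1 + 1/(16/5) = 1 + 5/16 = 21/16
43 + 1/(21/16) = 43 + 16/21 = 919/21
2 + 1/(919/21) = 2 + 21/919 = 1859/919
1 + 1/(1859/919) = 1 + 919/1859 = 2778/1859
12 + 1/(2778/1859) = 12 + 1859/2778 = 35195/2778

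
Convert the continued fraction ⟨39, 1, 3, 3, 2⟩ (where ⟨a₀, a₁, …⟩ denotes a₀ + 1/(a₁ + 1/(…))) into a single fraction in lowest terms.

Start with 2.
3 + 1/(2/1) = 3 + 1/2 = 7/2
3 + 1/(7/2) = 3 + 2/7 = 23/7
1 + 1/(23/7) = 1 + 7/23 = 30/23
39 + 1/(30/23) = 39 + 23/30 = 1193/30

1193/30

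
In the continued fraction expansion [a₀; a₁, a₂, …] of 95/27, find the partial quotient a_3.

13

⌊95/27⌋ = 3, remainder 14
⌊27/14⌋ = 1, remainder 13
⌊14/13⌋ = 1, remainder 1
⌊13/1⌋ = 13, remainder 0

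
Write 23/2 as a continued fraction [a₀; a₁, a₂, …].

[11; 2]

Repeatedly divide and take the remainder:
⌊23/2⌋ = 11, remainder 1
⌊2/1⌋ = 2, remainder 0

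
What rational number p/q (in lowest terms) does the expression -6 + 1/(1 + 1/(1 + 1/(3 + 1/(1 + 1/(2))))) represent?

-136/25

Start with 2.
1 + 1/(2/1) = 1 + 1/2 = 3/2
3 + 1/(3/2) = 3 + 2/3 = 11/3
1 + 1/(11/3) = 1 + 3/11 = 14/11
1 + 1/(14/11) = 1 + 11/14 = 25/14
-6 + 1/(25/14) = -6 + 14/25 = -136/25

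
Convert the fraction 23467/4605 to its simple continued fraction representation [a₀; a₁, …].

23467 ÷ 4605 → quotient 5, remainder 442
4605 ÷ 442 → quotient 10, remainder 185
442 ÷ 185 → quotient 2, remainder 72
185 ÷ 72 → quotient 2, remainder 41
72 ÷ 41 → quotient 1, remainder 31
41 ÷ 31 → quotient 1, remainder 10
31 ÷ 10 → quotient 3, remainder 1
10 ÷ 1 → quotient 10, remainder 0

[5; 10, 2, 2, 1, 1, 3, 10]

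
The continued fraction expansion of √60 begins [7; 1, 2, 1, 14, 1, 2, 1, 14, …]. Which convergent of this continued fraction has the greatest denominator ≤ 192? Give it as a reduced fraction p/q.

1433/185

a_0 = 7: 7/1  (≤ bound)
a_1 = 1: 8/1  (≤ bound)
a_2 = 2: 23/3  (≤ bound)
a_3 = 1: 31/4  (≤ bound)
a_4 = 14: 457/59  (≤ bound)
a_5 = 1: 488/63  (≤ bound)
a_6 = 2: 1433/185  (≤ bound)
a_7 = 1: 1921/248  (> 192, stop)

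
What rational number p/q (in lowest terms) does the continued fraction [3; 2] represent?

a_0 = 3: 3/1
a_1 = 2: 7/2

7/2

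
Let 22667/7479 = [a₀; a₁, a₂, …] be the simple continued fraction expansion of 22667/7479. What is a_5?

22667 ÷ 7479 → quotient 3, remainder 230
7479 ÷ 230 → quotient 32, remainder 119
230 ÷ 119 → quotient 1, remainder 111
119 ÷ 111 → quotient 1, remainder 8
111 ÷ 8 → quotient 13, remainder 7
8 ÷ 7 → quotient 1, remainder 1

1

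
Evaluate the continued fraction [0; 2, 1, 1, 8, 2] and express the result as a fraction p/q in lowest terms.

36/91

Start with 2.
8 + 1/(2/1) = 8 + 1/2 = 17/2
1 + 1/(17/2) = 1 + 2/17 = 19/17
1 + 1/(19/17) = 1 + 17/19 = 36/19
2 + 1/(36/19) = 2 + 19/36 = 91/36
0 + 1/(91/36) = 0 + 36/91 = 36/91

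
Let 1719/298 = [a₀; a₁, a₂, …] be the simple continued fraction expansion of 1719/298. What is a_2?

1719 ÷ 298 → quotient 5, remainder 229
298 ÷ 229 → quotient 1, remainder 69
229 ÷ 69 → quotient 3, remainder 22

3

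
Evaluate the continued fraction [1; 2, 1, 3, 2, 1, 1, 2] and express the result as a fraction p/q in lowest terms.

Use the convergent recurrence hₖ = aₖ·hₖ₋₁ + hₖ₋₂ (and likewise for the denominators kₖ):
a_0 = 1: 1/1
a_1 = 2: 3/2
a_2 = 1: 4/3
a_3 = 3: 15/11
a_4 = 2: 34/25
a_5 = 1: 49/36
a_6 = 1: 83/61
a_7 = 2: 215/158

215/158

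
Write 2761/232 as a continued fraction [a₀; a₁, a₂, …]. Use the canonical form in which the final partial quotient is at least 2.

2761 ÷ 232 → quotient 11, remainder 209
232 ÷ 209 → quotient 1, remainder 23
209 ÷ 23 → quotient 9, remainder 2
23 ÷ 2 → quotient 11, remainder 1
2 ÷ 1 → quotient 2, remainder 0

[11; 1, 9, 11, 2]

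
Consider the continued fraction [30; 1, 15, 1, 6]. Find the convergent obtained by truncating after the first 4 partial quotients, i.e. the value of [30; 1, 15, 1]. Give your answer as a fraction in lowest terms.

526/17

Build up convergents one term at a time:
a_0 = 30: 30/1
a_1 = 1: 31/1
a_2 = 15: 495/16
a_3 = 1: 526/17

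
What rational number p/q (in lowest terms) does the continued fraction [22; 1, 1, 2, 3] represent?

Work from the innermost term outward:
Start with 3.
2 + 1/(3/1) = 2 + 1/3 = 7/3
1 + 1/(7/3) = 1 + 3/7 = 10/7
1 + 1/(10/7) = 1 + 7/10 = 17/10
22 + 1/(17/10) = 22 + 10/17 = 384/17

384/17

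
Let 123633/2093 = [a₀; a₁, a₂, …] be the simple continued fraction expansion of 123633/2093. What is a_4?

123633 = 59·2093 + 146, so a_0 = 59
2093 = 14·146 + 49, so a_1 = 14
146 = 2·49 + 48, so a_2 = 2
49 = 1·48 + 1, so a_3 = 1
48 = 48·1 + 0, so a_4 = 48

48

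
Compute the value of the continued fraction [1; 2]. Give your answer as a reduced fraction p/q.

Collapse the nested fraction from the inside out:
Start with 2.
1 + 1/(2/1) = 1 + 1/2 = 3/2

3/2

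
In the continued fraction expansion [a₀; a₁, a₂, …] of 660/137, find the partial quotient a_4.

12

Apply division with remainder until the remainder is 0:
660 ÷ 137 → quotient 4, remainder 112
137 ÷ 112 → quotient 1, remainder 25
112 ÷ 25 → quotient 4, remainder 12
25 ÷ 12 → quotient 2, remainder 1
12 ÷ 1 → quotient 12, remainder 0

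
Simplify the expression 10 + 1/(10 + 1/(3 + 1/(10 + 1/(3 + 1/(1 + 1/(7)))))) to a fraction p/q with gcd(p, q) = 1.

a_0 = 10: 10/1
a_1 = 10: 101/10
a_2 = 3: 313/31
a_3 = 10: 3231/320
a_4 = 3: 10006/991
a_5 = 1: 13237/1311
a_6 = 7: 102665/10168

102665/10168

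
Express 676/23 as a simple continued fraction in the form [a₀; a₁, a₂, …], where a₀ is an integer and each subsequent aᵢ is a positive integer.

676 ÷ 23 → quotient 29, remainder 9
23 ÷ 9 → quotient 2, remainder 5
9 ÷ 5 → quotient 1, remainder 4
5 ÷ 4 → quotient 1, remainder 1
4 ÷ 1 → quotient 4, remainder 0

[29; 2, 1, 1, 4]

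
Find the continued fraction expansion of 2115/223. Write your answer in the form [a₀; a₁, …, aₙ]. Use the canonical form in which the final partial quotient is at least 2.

[9; 2, 15, 2, 3]

Apply division with remainder until the remainder is 0:
2115 = 9·223 + 108, so a_0 = 9
223 = 2·108 + 7, so a_1 = 2
108 = 15·7 + 3, so a_2 = 15
7 = 2·3 + 1, so a_3 = 2
3 = 3·1 + 0, so a_4 = 3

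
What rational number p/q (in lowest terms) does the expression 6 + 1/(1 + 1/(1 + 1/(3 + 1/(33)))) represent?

1531/233

Starting at the tail and folding back:
Start with 33.
3 + 1/(33/1) = 3 + 1/33 = 100/33
1 + 1/(100/33) = 1 + 33/100 = 133/100
1 + 1/(133/100) = 1 + 100/133 = 233/133
6 + 1/(233/133) = 6 + 133/233 = 1531/233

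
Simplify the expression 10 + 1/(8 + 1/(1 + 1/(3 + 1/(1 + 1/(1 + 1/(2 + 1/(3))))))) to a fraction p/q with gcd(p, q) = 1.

Collapse the nested fraction from the inside out:
Start with 3.
2 + 1/(3/1) = 2 + 1/3 = 7/3
1 + 1/(7/3) = 1 + 3/7 = 10/7
1 + 1/(10/7) = 1 + 7/10 = 17/10
3 + 1/(17/10) = 3 + 10/17 = 61/17
1 + 1/(61/17) = 1 + 17/61 = 78/61
8 + 1/(78/61) = 8 + 61/78 = 685/78
10 + 1/(685/78) = 10 + 78/685 = 6928/685

6928/685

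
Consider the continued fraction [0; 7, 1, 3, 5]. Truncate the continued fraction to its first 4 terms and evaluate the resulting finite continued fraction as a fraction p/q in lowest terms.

Build up convergents one term at a time:
a_0 = 0: 0/1
a_1 = 7: 1/7
a_2 = 1: 1/8
a_3 = 3: 4/31

4/31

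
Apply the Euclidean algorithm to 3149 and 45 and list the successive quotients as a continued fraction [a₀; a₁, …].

3149 ÷ 45 → quotient 69, remainder 44
45 ÷ 44 → quotient 1, remainder 1
44 ÷ 1 → quotient 44, remainder 0

[69; 1, 44]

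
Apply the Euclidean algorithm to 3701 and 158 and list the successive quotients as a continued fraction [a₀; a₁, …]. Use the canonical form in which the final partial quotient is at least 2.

3701 ÷ 158 → quotient 23, remainder 67
158 ÷ 67 → quotient 2, remainder 24
67 ÷ 24 → quotient 2, remainder 19
24 ÷ 19 → quotient 1, remainder 5
19 ÷ 5 → quotient 3, remainder 4
5 ÷ 4 → quotient 1, remainder 1
4 ÷ 1 → quotient 4, remainder 0

[23; 2, 2, 1, 3, 1, 4]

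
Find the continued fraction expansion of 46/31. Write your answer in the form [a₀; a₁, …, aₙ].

46 ÷ 31 → quotient 1, remainder 15
31 ÷ 15 → quotient 2, remainder 1
15 ÷ 1 → quotient 15, remainder 0

[1; 2, 15]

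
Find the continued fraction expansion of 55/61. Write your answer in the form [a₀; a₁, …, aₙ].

Run the Euclidean algorithm, recording each quotient:
55 = 0·61 + 55, so a_0 = 0
61 = 1·55 + 6, so a_1 = 1
55 = 9·6 + 1, so a_2 = 9
6 = 6·1 + 0, so a_3 = 6

[0; 1, 9, 6]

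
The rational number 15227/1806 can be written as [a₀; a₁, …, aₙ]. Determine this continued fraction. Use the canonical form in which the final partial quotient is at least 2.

[8; 2, 3, 7, 11, 1, 2]

15227 ÷ 1806 → quotient 8, remainder 779
1806 ÷ 779 → quotient 2, remainder 248
779 ÷ 248 → quotient 3, remainder 35
248 ÷ 35 → quotient 7, remainder 3
35 ÷ 3 → quotient 11, remainder 2
3 ÷ 2 → quotient 1, remainder 1
2 ÷ 1 → quotient 2, remainder 0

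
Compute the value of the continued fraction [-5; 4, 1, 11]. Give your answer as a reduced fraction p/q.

Start with 11.
1 + 1/(11/1) = 1 + 1/11 = 12/11
4 + 1/(12/11) = 4 + 11/12 = 59/12
-5 + 1/(59/12) = -5 + 12/59 = -283/59

-283/59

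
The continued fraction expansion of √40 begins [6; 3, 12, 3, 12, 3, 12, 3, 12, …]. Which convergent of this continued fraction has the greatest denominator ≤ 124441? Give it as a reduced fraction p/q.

List convergents until the denominator exceeds the bound:
a_0 = 6: 6/1  (≤ bound)
a_1 = 3: 19/3  (≤ bound)
a_2 = 12: 234/37  (≤ bound)
a_3 = 3: 721/114  (≤ bound)
a_4 = 12: 8886/1405  (≤ bound)
a_5 = 3: 27379/4329  (≤ bound)
a_6 = 12: 337434/53353  (≤ bound)
a_7 = 3: 1039681/164388  (> 124441, stop)

337434/53353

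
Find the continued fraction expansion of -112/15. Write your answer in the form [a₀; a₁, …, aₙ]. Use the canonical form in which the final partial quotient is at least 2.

[-8; 1, 1, 7]

-112 ÷ 15 → quotient -8, remainder 8
15 ÷ 8 → quotient 1, remainder 7
8 ÷ 7 → quotient 1, remainder 1
7 ÷ 1 → quotient 7, remainder 0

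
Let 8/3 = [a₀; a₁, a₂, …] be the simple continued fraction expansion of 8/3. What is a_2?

⌊8/3⌋ = 2, remainder 2
⌊3/2⌋ = 1, remainder 1
⌊2/1⌋ = 2, remainder 0

2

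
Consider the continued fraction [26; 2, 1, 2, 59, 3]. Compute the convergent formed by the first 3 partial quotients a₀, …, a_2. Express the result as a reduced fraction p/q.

a_0 = 26: 26/1
a_1 = 2: 53/2
a_2 = 1: 79/3

79/3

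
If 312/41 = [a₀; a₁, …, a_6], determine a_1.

1

312 ÷ 41 → quotient 7, remainder 25
41 ÷ 25 → quotient 1, remainder 16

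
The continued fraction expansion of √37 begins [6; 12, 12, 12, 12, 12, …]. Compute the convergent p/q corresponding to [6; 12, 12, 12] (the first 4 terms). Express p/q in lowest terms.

10657/1752

Build up convergents one term at a time:
a_0 = 6: 6/1
a_1 = 12: 73/12
a_2 = 12: 882/145
a_3 = 12: 10657/1752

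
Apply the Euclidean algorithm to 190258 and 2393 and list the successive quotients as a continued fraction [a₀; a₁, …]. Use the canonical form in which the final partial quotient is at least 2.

190258 = 79·2393 + 1211, so a_0 = 79
2393 = 1·1211 + 1182, so a_1 = 1
1211 = 1·1182 + 29, so a_2 = 1
1182 = 40·29 + 22, so a_3 = 40
29 = 1·22 + 7, so a_4 = 1
22 = 3·7 + 1, so a_5 = 3
7 = 7·1 + 0, so a_6 = 7

[79; 1, 1, 40, 1, 3, 7]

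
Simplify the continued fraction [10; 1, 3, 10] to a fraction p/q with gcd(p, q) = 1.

Starting at the tail and folding back:
Start with 10.
3 + 1/(10/1) = 3 + 1/10 = 31/10
1 + 1/(31/10) = 1 + 10/31 = 41/31
10 + 1/(41/31) = 10 + 31/41 = 441/41

441/41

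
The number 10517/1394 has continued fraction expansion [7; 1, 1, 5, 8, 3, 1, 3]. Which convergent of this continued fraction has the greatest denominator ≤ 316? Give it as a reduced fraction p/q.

a_0 = 7: 7/1  (≤ bound)
a_1 = 1: 8/1  (≤ bound)
a_2 = 1: 15/2  (≤ bound)
a_3 = 5: 83/11  (≤ bound)
a_4 = 8: 679/90  (≤ bound)
a_5 = 3: 2120/281  (≤ bound)
a_6 = 1: 2799/371  (> 316, stop)

2120/281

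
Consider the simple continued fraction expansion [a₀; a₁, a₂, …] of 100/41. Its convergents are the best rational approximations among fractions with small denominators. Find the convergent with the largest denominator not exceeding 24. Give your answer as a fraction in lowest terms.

List convergents until the denominator exceeds the bound:
a_0 = 2: 2/1  (≤ bound)
a_1 = 2: 5/2  (≤ bound)
a_2 = 3: 17/7  (≤ bound)
a_3 = 1: 22/9  (≤ bound)
a_4 = 1: 39/16  (≤ bound)
a_5 = 2: 100/41  (> 24, stop)

39/16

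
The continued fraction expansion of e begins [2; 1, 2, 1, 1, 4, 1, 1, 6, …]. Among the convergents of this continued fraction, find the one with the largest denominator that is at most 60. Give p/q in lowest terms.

106/39

List convergents until the denominator exceeds the bound:
a_0 = 2: 2/1  (≤ bound)
a_1 = 1: 3/1  (≤ bound)
a_2 = 2: 8/3  (≤ bound)
a_3 = 1: 11/4  (≤ bound)
a_4 = 1: 19/7  (≤ bound)
a_5 = 4: 87/32  (≤ bound)
a_6 = 1: 106/39  (≤ bound)
a_7 = 1: 193/71  (> 60, stop)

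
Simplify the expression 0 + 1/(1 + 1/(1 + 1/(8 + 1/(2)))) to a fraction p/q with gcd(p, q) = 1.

19/36

Start with 2.
8 + 1/(2/1) = 8 + 1/2 = 17/2
1 + 1/(17/2) = 1 + 2/17 = 19/17
1 + 1/(19/17) = 1 + 17/19 = 36/19
0 + 1/(36/19) = 0 + 19/36 = 19/36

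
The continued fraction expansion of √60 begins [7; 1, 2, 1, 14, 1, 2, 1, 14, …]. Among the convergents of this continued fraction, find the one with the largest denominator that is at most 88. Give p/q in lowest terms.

List convergents until the denominator exceeds the bound:
a_0 = 7: 7/1  (≤ bound)
a_1 = 1: 8/1  (≤ bound)
a_2 = 2: 23/3  (≤ bound)
a_3 = 1: 31/4  (≤ bound)
a_4 = 14: 457/59  (≤ bound)
a_5 = 1: 488/63  (≤ bound)
a_6 = 2: 1433/185  (> 88, stop)

488/63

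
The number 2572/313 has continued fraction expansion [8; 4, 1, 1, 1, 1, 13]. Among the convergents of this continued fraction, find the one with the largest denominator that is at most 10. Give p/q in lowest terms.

List convergents until the denominator exceeds the bound:
a_0 = 8: 8/1  (≤ bound)
a_1 = 4: 33/4  (≤ bound)
a_2 = 1: 41/5  (≤ bound)
a_3 = 1: 74/9  (≤ bound)
a_4 = 1: 115/14  (> 10, stop)

74/9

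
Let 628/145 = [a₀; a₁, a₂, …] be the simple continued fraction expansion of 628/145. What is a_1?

3

Apply division with remainder until the remainder is 0:
628 ÷ 145 → quotient 4, remainder 48
145 ÷ 48 → quotient 3, remainder 1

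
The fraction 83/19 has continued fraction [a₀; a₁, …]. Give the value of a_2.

1

83 = 4·19 + 7, so a_0 = 4
19 = 2·7 + 5, so a_1 = 2
7 = 1·5 + 2, so a_2 = 1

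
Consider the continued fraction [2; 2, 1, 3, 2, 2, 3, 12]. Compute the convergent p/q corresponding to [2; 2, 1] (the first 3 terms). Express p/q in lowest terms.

Start with 1.
2 + 1/(1/1) = 2 + 1/1 = 3/1
2 + 1/(3/1) = 2 + 1/3 = 7/3

7/3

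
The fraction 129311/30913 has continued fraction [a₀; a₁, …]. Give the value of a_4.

5

Apply division with remainder until the remainder is 0:
129311 = 4·30913 + 5659, so a_0 = 4
30913 = 5·5659 + 2618, so a_1 = 5
5659 = 2·2618 + 423, so a_2 = 2
2618 = 6·423 + 80, so a_3 = 6
423 = 5·80 + 23, so a_4 = 5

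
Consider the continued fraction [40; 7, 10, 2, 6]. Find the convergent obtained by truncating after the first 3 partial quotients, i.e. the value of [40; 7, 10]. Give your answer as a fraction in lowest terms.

Start with 10.
7 + 1/(10/1) = 7 + 1/10 = 71/10
40 + 1/(71/10) = 40 + 10/71 = 2850/71

2850/71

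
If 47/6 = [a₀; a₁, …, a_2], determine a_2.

47 ÷ 6 → quotient 7, remainder 5
6 ÷ 5 → quotient 1, remainder 1
5 ÷ 1 → quotient 5, remainder 0

5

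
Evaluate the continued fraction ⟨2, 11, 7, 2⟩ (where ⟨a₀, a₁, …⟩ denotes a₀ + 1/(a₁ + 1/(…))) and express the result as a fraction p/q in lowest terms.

349/167

Compute successive convergents:
a_0 = 2: 2/1
a_1 = 11: 23/11
a_2 = 7: 163/78
a_3 = 2: 349/167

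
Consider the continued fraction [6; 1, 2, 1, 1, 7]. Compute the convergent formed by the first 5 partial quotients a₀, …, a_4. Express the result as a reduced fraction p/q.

47/7

Work from the innermost term outward:
Start with 1.
1 + 1/(1/1) = 1 + 1/1 = 2/1
2 + 1/(2/1) = 2 + 1/2 = 5/2
1 + 1/(5/2) = 1 + 2/5 = 7/5
6 + 1/(7/5) = 6 + 5/7 = 47/7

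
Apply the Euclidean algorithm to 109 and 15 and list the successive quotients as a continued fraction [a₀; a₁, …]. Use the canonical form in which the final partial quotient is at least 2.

109 = 7·15 + 4, so a_0 = 7
15 = 3·4 + 3, so a_1 = 3
4 = 1·3 + 1, so a_2 = 1
3 = 3·1 + 0, so a_3 = 3

[7; 3, 1, 3]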